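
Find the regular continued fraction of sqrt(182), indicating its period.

Write x_i = (sqrt(182) + m_i)/d_i with (m_0, d_0) = (0, 1). a_0 = floor(sqrt(182)) = 13, since 13^2 = 169 <= 182 < 196 = 14^2.
Iterate m_{i+1} = d_i*a_i - m_i, d_{i+1} = (182 - m_{i+1}^2)/d_i, a_{i+1} = floor((a_0 + m_{i+1})/d_{i+1}):
  m_1 = 1*13 - 0 = 13, d_1 = (182 - 13^2)/1 = 13/1 = 13, a_1 = floor((13 + 13)/13) = 2.
  m_2 = 13*2 - 13 = 13, d_2 = (182 - 13^2)/13 = 13/13 = 1, a_2 = floor((13 + 13)/1) = 26.
  m_3 = 1*26 - 13 = 13, d_3 = (182 - 13^2)/1 = 13/1 = 13: (m_3, d_3) = (m_1, d_1) = (13, 13), so from here the quotients repeat a_1, a_2; the period length is 2.
Hence the expansion of sqrt(182) is a_0 = 13 followed by the repeating block 2, 26 (period 2).

[13; (2, 26)]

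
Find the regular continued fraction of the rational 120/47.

[2; 1, 1, 4, 5]

Run the Euclidean algorithm on 120 and 47; the successive quotients are the partial quotients a_0, a_1, ... (each step inverts the fractional part left over by the previous one):
  120 = 2*47 + 26, so a_0 = 2.
  47 = 1*26 + 21, so a_1 = 1.
  26 = 1*21 + 5, so a_2 = 1.
  21 = 4*5 + 1, so a_3 = 4.
  5 = 5*1 + 0, so a_4 = 5.
The remainder reaches 0 after 5 divisions, so the expansion has 5 partial quotients, read off in order.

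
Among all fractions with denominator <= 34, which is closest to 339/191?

Expand x = 339/191 as a continued fraction with the Euclidean algorithm:
  339 = 1*191 + 148, so a_0 = 1.
  191 = 1*148 + 43, so a_1 = 1.
  148 = 3*43 + 19, so a_2 = 3.
  43 = 2*19 + 5, so a_3 = 2.
  19 = 3*5 + 4, so a_4 = 3.
  5 = 1*4 + 1, so a_5 = 1.
  4 = 4*1 + 0, so a_6 = 4.
so x = [1; 1, 3, 2, 3, 1, 4].
Convergents (p_i = a_i*p_{i-1} + p_{i-2}, q_i = a_i*q_{i-1} + q_{i-2} with p_{-2}=0, p_{-1}=1, q_{-2}=1, q_{-1}=0), until the denominator exceeds 34:
  i=0: a_0=1, p_0 = 1*1 + 0 = 1, q_0 = 1*0 + 1 = 1.
  i=1: a_1=1, p_1 = 1*1 + 1 = 2, q_1 = 1*1 + 0 = 1.
  i=2: a_2=3, p_2 = 3*2 + 1 = 7, q_2 = 3*1 + 1 = 4.
  i=3: a_3=2, p_3 = 2*7 + 2 = 16, q_3 = 2*4 + 1 = 9.
  i=4: a_4=3, p_4 = 3*16 + 7 = 55, q_4 = 3*9 + 4 = 31.
  i=5: a_5=1, p_5 = 1*55 + 16 = 71, q_5 = 1*31 + 9 = 40.
q_5 = 40 > 34, so the last convergent with denominator <= 34 is p_4/q_4 = 55/31.
The closest fraction with denominator <= 34 is either p_4/q_4 or the intermediate fraction (k*p_4 + p_3)/(k*q_4 + q_3) with the largest k >= 1 whose denominator stays <= 34; these approach x as k grows, and every other convergent or intermediate fraction in range is farther away.
Largest k: floor((34 - q_3)/q_4) = floor((34 - 9)/31) = 0.
Since k = 0, no intermediate fraction beyond p_4/q_4 has denominator <= 34, so the convergent 55/31 is the closest (its error is |339*31 - 55*191|/(191*31) = 4/5921).

55/31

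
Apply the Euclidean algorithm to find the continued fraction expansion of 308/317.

[0; 1, 34, 4, 2]

Run the Euclidean algorithm on 308 and 317; the successive quotients are the partial quotients a_0, a_1, ... (each step inverts the fractional part left over by the previous one):
  308 = 0*317 + 308, so a_0 = 0.
  317 = 1*308 + 9, so a_1 = 1.
  308 = 34*9 + 2, so a_2 = 34.
  9 = 4*2 + 1, so a_3 = 4.
  2 = 2*1 + 0, so a_4 = 2.
The remainder reaches 0 after 5 divisions, so the expansion has 5 partial quotients, read off in order.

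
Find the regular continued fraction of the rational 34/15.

Run the Euclidean algorithm on 34 and 15; the successive quotients are the partial quotients a_0, a_1, ... (each step inverts the fractional part left over by the previous one):
  34 = 2*15 + 4, so a_0 = 2.
  15 = 3*4 + 3, so a_1 = 3.
  4 = 1*3 + 1, so a_2 = 1.
  3 = 3*1 + 0, so a_3 = 3.
The remainder reaches 0 after 4 divisions, so the expansion has 4 partial quotients, read off in order.

[2; 3, 1, 3]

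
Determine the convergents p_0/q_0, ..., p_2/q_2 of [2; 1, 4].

2/1, 3/1, 14/5

Using the convergent recurrence p_i = a_i*p_{i-1} + p_{i-2}, q_i = a_i*q_{i-1} + q_{i-2} with p_{-2}=0, p_{-1}=1, q_{-2}=1, q_{-1}=0:
  i=0: a_0=2, p_0 = 2*1 + 0 = 2, q_0 = 2*0 + 1 = 1.
  i=1: a_1=1, p_1 = 1*2 + 1 = 3, q_1 = 1*1 + 0 = 1.
  i=2: a_2=4, p_2 = 4*3 + 2 = 14, q_2 = 4*1 + 1 = 5.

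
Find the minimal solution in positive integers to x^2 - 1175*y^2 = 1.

(x, y) = (442224, 12901)

First expand sqrt(1175) as a continued fraction. With x_i = (sqrt(1175) + m_i)/d_i and (m_0, d_0) = (0, 1): a_0 = floor(sqrt(1175)) = 34, since 34^2 = 1156 <= 1175 < 1225 = 35^2.
Iterate m_{i+1} = d_i*a_i - m_i, d_{i+1} = (1175 - m_{i+1}^2)/d_i, a_{i+1} = floor((a_0 + m_{i+1})/d_{i+1}):
  m_1 = 1*34 - 0 = 34, d_1 = (1175 - 34^2)/1 = 19/1 = 19, a_1 = floor((34 + 34)/19) = 3.
  m_2 = 19*3 - 34 = 23, d_2 = (1175 - 23^2)/19 = 646/19 = 34, a_2 = floor((34 + 23)/34) = 1.
  m_3 = 34*1 - 23 = 11, d_3 = (1175 - 11^2)/34 = 1054/34 = 31, a_3 = floor((34 + 11)/31) = 1.
  m_4 = 31*1 - 11 = 20, d_4 = (1175 - 20^2)/31 = 775/31 = 25, a_4 = floor((34 + 20)/25) = 2.
  m_5 = 25*2 - 20 = 30, d_5 = (1175 - 30^2)/25 = 275/25 = 11, a_5 = floor((34 + 30)/11) = 5.
  m_6 = 11*5 - 30 = 25, d_6 = (1175 - 25^2)/11 = 550/11 = 50, a_6 = floor((34 + 25)/50) = 1.
  m_7 = 50*1 - 25 = 25, d_7 = (1175 - 25^2)/50 = 550/50 = 11, a_7 = floor((34 + 25)/11) = 5.
  m_8 = 11*5 - 25 = 30, d_8 = (1175 - 30^2)/11 = 275/11 = 25, a_8 = floor((34 + 30)/25) = 2.
  m_9 = 25*2 - 30 = 20, d_9 = (1175 - 20^2)/25 = 775/25 = 31, a_9 = floor((34 + 20)/31) = 1.
  m_10 = 31*1 - 20 = 11, d_10 = (1175 - 11^2)/31 = 1054/31 = 34, a_10 = floor((34 + 11)/34) = 1.
  m_11 = 34*1 - 11 = 23, d_11 = (1175 - 23^2)/34 = 646/34 = 19, a_11 = floor((34 + 23)/19) = 3.
  m_12 = 19*3 - 23 = 34, d_12 = (1175 - 34^2)/19 = 19/19 = 1, a_12 = floor((34 + 34)/1) = 68.
  m_13 = 1*68 - 34 = 34, d_13 = (1175 - 34^2)/1 = 19/1 = 19: (m_13, d_13) = (m_1, d_1) = (34, 19), so from here the quotients repeat a_1, ..., a_12; the period length is 12.
So sqrt(1175) = [34; (3, 1, 1, 2, 5, 1, 5, 2, 1, 1, 3, 68)] with period length k = 12.
k is even, so the fundamental solution of x^2 - 1175y^2 = 1 is (p_{k-1}, q_{k-1}) = (p_11, q_11); compute convergents through index 11.
Convergents (p_i = a_i*p_{i-1} + p_{i-2}, q_i = a_i*q_{i-1} + q_{i-2} with p_{-2}=0, p_{-1}=1, q_{-2}=1, q_{-1}=0):
  i=0: a_0=34, p_0 = 34*1 + 0 = 34, q_0 = 34*0 + 1 = 1.
  i=1: a_1=3, p_1 = 3*34 + 1 = 103, q_1 = 3*1 + 0 = 3.
  i=2: a_2=1, p_2 = 1*103 + 34 = 137, q_2 = 1*3 + 1 = 4.
  i=3: a_3=1, p_3 = 1*137 + 103 = 240, q_3 = 1*4 + 3 = 7.
  i=4: a_4=2, p_4 = 2*240 + 137 = 617, q_4 = 2*7 + 4 = 18.
  i=5: a_5=5, p_5 = 5*617 + 240 = 3325, q_5 = 5*18 + 7 = 97.
  i=6: a_6=1, p_6 = 1*3325 + 617 = 3942, q_6 = 1*97 + 18 = 115.
  i=7: a_7=5, p_7 = 5*3942 + 3325 = 23035, q_7 = 5*115 + 97 = 672.
  i=8: a_8=2, p_8 = 2*23035 + 3942 = 50012, q_8 = 2*672 + 115 = 1459.
  i=9: a_9=1, p_9 = 1*50012 + 23035 = 73047, q_9 = 1*1459 + 672 = 2131.
  i=10: a_10=1, p_10 = 1*73047 + 50012 = 123059, q_10 = 1*2131 + 1459 = 3590.
  i=11: a_11=3, p_11 = 3*123059 + 73047 = 442224, q_11 = 3*3590 + 2131 = 12901.
Check: 442224^2 - 1175*12901^2 = 195562066176 - 195562066175 = 1, so (x, y) = (442224, 12901) solves the equation, and by the theorem it is the least positive solution.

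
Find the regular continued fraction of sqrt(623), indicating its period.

[24; (1, 23, 1, 48)]

Write x_i = (sqrt(623) + m_i)/d_i with (m_0, d_0) = (0, 1). a_0 = floor(sqrt(623)) = 24, since 24^2 = 576 <= 623 < 625 = 25^2.
Iterate m_{i+1} = d_i*a_i - m_i, d_{i+1} = (623 - m_{i+1}^2)/d_i, a_{i+1} = floor((a_0 + m_{i+1})/d_{i+1}):
  m_1 = 1*24 - 0 = 24, d_1 = (623 - 24^2)/1 = 47/1 = 47, a_1 = floor((24 + 24)/47) = 1.
  m_2 = 47*1 - 24 = 23, d_2 = (623 - 23^2)/47 = 94/47 = 2, a_2 = floor((24 + 23)/2) = 23.
  m_3 = 2*23 - 23 = 23, d_3 = (623 - 23^2)/2 = 94/2 = 47, a_3 = floor((24 + 23)/47) = 1.
  m_4 = 47*1 - 23 = 24, d_4 = (623 - 24^2)/47 = 47/47 = 1, a_4 = floor((24 + 24)/1) = 48.
  m_5 = 1*48 - 24 = 24, d_5 = (623 - 24^2)/1 = 47/1 = 47: (m_5, d_5) = (m_1, d_1) = (24, 47), so from here the quotients repeat a_1, ..., a_4; the period length is 4.
Hence the expansion of sqrt(623) is a_0 = 24 followed by the repeating block 1, 23, 1, 48 (period 4).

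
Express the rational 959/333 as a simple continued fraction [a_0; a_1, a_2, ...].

Run the Euclidean algorithm on 959 and 333; the successive quotients are the partial quotients a_0, a_1, ... (each step inverts the fractional part left over by the previous one):
  959 = 2*333 + 293, so a_0 = 2.
  333 = 1*293 + 40, so a_1 = 1.
  293 = 7*40 + 13, so a_2 = 7.
  40 = 3*13 + 1, so a_3 = 3.
  13 = 13*1 + 0, so a_4 = 13.
The remainder reaches 0 after 5 divisions, so the expansion has 5 partial quotients, read off in order.

[2; 1, 7, 3, 13]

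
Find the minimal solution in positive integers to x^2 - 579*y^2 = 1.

(x, y) = (385, 16)

First expand sqrt(579) as a continued fraction. With x_i = (sqrt(579) + m_i)/d_i and (m_0, d_0) = (0, 1): a_0 = floor(sqrt(579)) = 24, since 24^2 = 576 <= 579 < 625 = 25^2.
Iterate m_{i+1} = d_i*a_i - m_i, d_{i+1} = (579 - m_{i+1}^2)/d_i, a_{i+1} = floor((a_0 + m_{i+1})/d_{i+1}):
  m_1 = 1*24 - 0 = 24, d_1 = (579 - 24^2)/1 = 3/1 = 3, a_1 = floor((24 + 24)/3) = 16.
  m_2 = 3*16 - 24 = 24, d_2 = (579 - 24^2)/3 = 3/3 = 1, a_2 = floor((24 + 24)/1) = 48.
  m_3 = 1*48 - 24 = 24, d_3 = (579 - 24^2)/1 = 3/1 = 3: (m_3, d_3) = (m_1, d_1) = (24, 3), so from here the quotients repeat a_1, a_2; the period length is 2.
So sqrt(579) = [24; (16, 48)] with period length k = 2.
k is even, so the fundamental solution of x^2 - 579y^2 = 1 is (p_{k-1}, q_{k-1}) = (p_1, q_1); compute convergents through index 1.
Convergents (p_i = a_i*p_{i-1} + p_{i-2}, q_i = a_i*q_{i-1} + q_{i-2} with p_{-2}=0, p_{-1}=1, q_{-2}=1, q_{-1}=0):
  i=0: a_0=24, p_0 = 24*1 + 0 = 24, q_0 = 24*0 + 1 = 1.
  i=1: a_1=16, p_1 = 16*24 + 1 = 385, q_1 = 16*1 + 0 = 16.
Check: 385^2 - 579*16^2 = 148225 - 148224 = 1, so (x, y) = (385, 16) solves the equation, and by the theorem it is the least positive solution.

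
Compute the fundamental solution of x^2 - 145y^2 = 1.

First expand sqrt(145) as a continued fraction. With x_i = (sqrt(145) + m_i)/d_i and (m_0, d_0) = (0, 1): a_0 = floor(sqrt(145)) = 12, since 12^2 = 144 <= 145 < 169 = 13^2.
Iterate m_{i+1} = d_i*a_i - m_i, d_{i+1} = (145 - m_{i+1}^2)/d_i, a_{i+1} = floor((a_0 + m_{i+1})/d_{i+1}):
  m_1 = 1*12 - 0 = 12, d_1 = (145 - 12^2)/1 = 1/1 = 1, a_1 = floor((12 + 12)/1) = 24.
  m_2 = 1*24 - 12 = 12, d_2 = (145 - 12^2)/1 = 1/1 = 1: (m_2, d_2) = (m_1, d_1) = (12, 1), so from here the quotient a_1 repeats; the period length is 1.
So sqrt(145) = [12; (24)] with period length k = 1.
k is odd, so (p_{k-1}, q_{k-1}) only solves x^2 - 145y^2 = -1 and the fundamental solution of x^2 - 145y^2 = 1 is (p_{2k-1}, q_{2k-1}) = (p_1, q_1); compute convergents through index 1, running through the period twice.
Convergents (p_i = a_i*p_{i-1} + p_{i-2}, q_i = a_i*q_{i-1} + q_{i-2} with p_{-2}=0, p_{-1}=1, q_{-2}=1, q_{-1}=0):
  i=0: a_0=12, p_0 = 12*1 + 0 = 12, q_0 = 12*0 + 1 = 1.
  i=1: a_1=24, p_1 = 24*12 + 1 = 289, q_1 = 24*1 + 0 = 24.
Indeed p_0^2 - 145*q_0^2 = 144 - 145 = -1, not +1.
Check: 289^2 - 145*24^2 = 83521 - 83520 = 1, so (x, y) = (289, 24) solves the equation, and by the theorem it is the least positive solution.

(x, y) = (289, 24)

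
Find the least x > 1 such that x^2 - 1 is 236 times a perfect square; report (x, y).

First expand sqrt(236) as a continued fraction. With x_i = (sqrt(236) + m_i)/d_i and (m_0, d_0) = (0, 1): a_0 = floor(sqrt(236)) = 15, since 15^2 = 225 <= 236 < 256 = 16^2.
Iterate m_{i+1} = d_i*a_i - m_i, d_{i+1} = (236 - m_{i+1}^2)/d_i, a_{i+1} = floor((a_0 + m_{i+1})/d_{i+1}):
  m_1 = 1*15 - 0 = 15, d_1 = (236 - 15^2)/1 = 11/1 = 11, a_1 = floor((15 + 15)/11) = 2.
  m_2 = 11*2 - 15 = 7, d_2 = (236 - 7^2)/11 = 187/11 = 17, a_2 = floor((15 + 7)/17) = 1.
  m_3 = 17*1 - 7 = 10, d_3 = (236 - 10^2)/17 = 136/17 = 8, a_3 = floor((15 + 10)/8) = 3.
  m_4 = 8*3 - 10 = 14, d_4 = (236 - 14^2)/8 = 40/8 = 5, a_4 = floor((15 + 14)/5) = 5.
  m_5 = 5*5 - 14 = 11, d_5 = (236 - 11^2)/5 = 115/5 = 23, a_5 = floor((15 + 11)/23) = 1.
  m_6 = 23*1 - 11 = 12, d_6 = (236 - 12^2)/23 = 92/23 = 4, a_6 = floor((15 + 12)/4) = 6.
  m_7 = 4*6 - 12 = 12, d_7 = (236 - 12^2)/4 = 92/4 = 23, a_7 = floor((15 + 12)/23) = 1.
  m_8 = 23*1 - 12 = 11, d_8 = (236 - 11^2)/23 = 115/23 = 5, a_8 = floor((15 + 11)/5) = 5.
  m_9 = 5*5 - 11 = 14, d_9 = (236 - 14^2)/5 = 40/5 = 8, a_9 = floor((15 + 14)/8) = 3.
  m_10 = 8*3 - 14 = 10, d_10 = (236 - 10^2)/8 = 136/8 = 17, a_10 = floor((15 + 10)/17) = 1.
  m_11 = 17*1 - 10 = 7, d_11 = (236 - 7^2)/17 = 187/17 = 11, a_11 = floor((15 + 7)/11) = 2.
  m_12 = 11*2 - 7 = 15, d_12 = (236 - 15^2)/11 = 11/11 = 1, a_12 = floor((15 + 15)/1) = 30.
  m_13 = 1*30 - 15 = 15, d_13 = (236 - 15^2)/1 = 11/1 = 11: (m_13, d_13) = (m_1, d_1) = (15, 11), so from here the quotients repeat a_1, ..., a_12; the period length is 12.
So sqrt(236) = [15; (2, 1, 3, 5, 1, 6, 1, 5, 3, 1, 2, 30)] with period length k = 12.
k is even, so the fundamental solution of x^2 - 236y^2 = 1 is (p_{k-1}, q_{k-1}) = (p_11, q_11); compute convergents through index 11.
Convergents (p_i = a_i*p_{i-1} + p_{i-2}, q_i = a_i*q_{i-1} + q_{i-2} with p_{-2}=0, p_{-1}=1, q_{-2}=1, q_{-1}=0):
  i=0: a_0=15, p_0 = 15*1 + 0 = 15, q_0 = 15*0 + 1 = 1.
  i=1: a_1=2, p_1 = 2*15 + 1 = 31, q_1 = 2*1 + 0 = 2.
  i=2: a_2=1, p_2 = 1*31 + 15 = 46, q_2 = 1*2 + 1 = 3.
  i=3: a_3=3, p_3 = 3*46 + 31 = 169, q_3 = 3*3 + 2 = 11.
  i=4: a_4=5, p_4 = 5*169 + 46 = 891, q_4 = 5*11 + 3 = 58.
  i=5: a_5=1, p_5 = 1*891 + 169 = 1060, q_5 = 1*58 + 11 = 69.
  i=6: a_6=6, p_6 = 6*1060 + 891 = 7251, q_6 = 6*69 + 58 = 472.
  i=7: a_7=1, p_7 = 1*7251 + 1060 = 8311, q_7 = 1*472 + 69 = 541.
  i=8: a_8=5, p_8 = 5*8311 + 7251 = 48806, q_8 = 5*541 + 472 = 3177.
  i=9: a_9=3, p_9 = 3*48806 + 8311 = 154729, q_9 = 3*3177 + 541 = 10072.
  i=10: a_10=1, p_10 = 1*154729 + 48806 = 203535, q_10 = 1*10072 + 3177 = 13249.
  i=11: a_11=2, p_11 = 2*203535 + 154729 = 561799, q_11 = 2*13249 + 10072 = 36570.
Check: 561799^2 - 236*36570^2 = 315618116401 - 315618116400 = 1, so (x, y) = (561799, 36570) solves the equation, and by the theorem it is the least positive solution.

(x, y) = (561799, 36570)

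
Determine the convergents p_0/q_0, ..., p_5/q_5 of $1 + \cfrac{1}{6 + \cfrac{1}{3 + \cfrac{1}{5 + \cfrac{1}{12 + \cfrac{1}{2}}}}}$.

1/1, 7/6, 22/19, 117/101, 1426/1231, 2969/2563

Using the convergent recurrence p_i = a_i*p_{i-1} + p_{i-2}, q_i = a_i*q_{i-1} + q_{i-2} with p_{-2}=0, p_{-1}=1, q_{-2}=1, q_{-1}=0:
  i=0: a_0=1, p_0 = 1*1 + 0 = 1, q_0 = 1*0 + 1 = 1.
  i=1: a_1=6, p_1 = 6*1 + 1 = 7, q_1 = 6*1 + 0 = 6.
  i=2: a_2=3, p_2 = 3*7 + 1 = 22, q_2 = 3*6 + 1 = 19.
  i=3: a_3=5, p_3 = 5*22 + 7 = 117, q_3 = 5*19 + 6 = 101.
  i=4: a_4=12, p_4 = 12*117 + 22 = 1426, q_4 = 12*101 + 19 = 1231.
  i=5: a_5=2, p_5 = 2*1426 + 117 = 2969, q_5 = 2*1231 + 101 = 2563.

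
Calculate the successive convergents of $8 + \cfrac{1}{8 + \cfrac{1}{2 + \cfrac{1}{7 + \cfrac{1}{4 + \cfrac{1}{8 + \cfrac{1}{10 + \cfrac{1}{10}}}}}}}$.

Using the convergent recurrence p_i = a_i*p_{i-1} + p_{i-2}, q_i = a_i*q_{i-1} + q_{i-2} with p_{-2}=0, p_{-1}=1, q_{-2}=1, q_{-1}=0:
  i=0: a_0=8, p_0 = 8*1 + 0 = 8, q_0 = 8*0 + 1 = 1.
  i=1: a_1=8, p_1 = 8*8 + 1 = 65, q_1 = 8*1 + 0 = 8.
  i=2: a_2=2, p_2 = 2*65 + 8 = 138, q_2 = 2*8 + 1 = 17.
  i=3: a_3=7, p_3 = 7*138 + 65 = 1031, q_3 = 7*17 + 8 = 127.
  i=4: a_4=4, p_4 = 4*1031 + 138 = 4262, q_4 = 4*127 + 17 = 525.
  i=5: a_5=8, p_5 = 8*4262 + 1031 = 35127, q_5 = 8*525 + 127 = 4327.
  i=6: a_6=10, p_6 = 10*35127 + 4262 = 355532, q_6 = 10*4327 + 525 = 43795.
  i=7: a_7=10, p_7 = 10*355532 + 35127 = 3590447, q_7 = 10*43795 + 4327 = 442277.

8/1, 65/8, 138/17, 1031/127, 4262/525, 35127/4327, 355532/43795, 3590447/442277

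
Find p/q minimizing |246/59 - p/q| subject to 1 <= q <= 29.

25/6

Expand x = 246/59 as a continued fraction with the Euclidean algorithm:
  246 = 4*59 + 10, so a_0 = 4.
  59 = 5*10 + 9, so a_1 = 5.
  10 = 1*9 + 1, so a_2 = 1.
  9 = 9*1 + 0, so a_3 = 9.
so x = [4; 5, 1, 9].
Convergents (p_i = a_i*p_{i-1} + p_{i-2}, q_i = a_i*q_{i-1} + q_{i-2} with p_{-2}=0, p_{-1}=1, q_{-2}=1, q_{-1}=0), until the denominator exceeds 29:
  i=0: a_0=4, p_0 = 4*1 + 0 = 4, q_0 = 4*0 + 1 = 1.
  i=1: a_1=5, p_1 = 5*4 + 1 = 21, q_1 = 5*1 + 0 = 5.
  i=2: a_2=1, p_2 = 1*21 + 4 = 25, q_2 = 1*5 + 1 = 6.
  i=3: a_3=9, p_3 = 9*25 + 21 = 246, q_3 = 9*6 + 5 = 59.
q_3 = 59 > 29, so the last convergent with denominator <= 29 is p_2/q_2 = 25/6.
The closest fraction with denominator <= 29 is either p_2/q_2 or the intermediate fraction (k*p_2 + p_1)/(k*q_2 + q_1) with the largest k >= 1 whose denominator stays <= 29; these approach x as k grows, and every other convergent or intermediate fraction in range is farther away.
Largest k: floor((29 - q_1)/q_2) = floor((29 - 5)/6) = 4.
That gives (4*25 + 21)/(4*6 + 5) = 121/29.
Compare the errors: |x - 25/6| = |246*6 - 25*59|/(59*6) = 1/354, and |x - 121/29| = |246*29 - 121*59|/(59*29) = 5/1711.
Cross-multiplying, 1*1711 = 1711 < 1770 = 5*354, so 1/354 is smaller: the convergent 25/6 is closer to x than 121/29.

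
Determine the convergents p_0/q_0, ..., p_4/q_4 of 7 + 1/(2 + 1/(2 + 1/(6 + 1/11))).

Using the convergent recurrence p_i = a_i*p_{i-1} + p_{i-2}, q_i = a_i*q_{i-1} + q_{i-2} with p_{-2}=0, p_{-1}=1, q_{-2}=1, q_{-1}=0:
  i=0: a_0=7, p_0 = 7*1 + 0 = 7, q_0 = 7*0 + 1 = 1.
  i=1: a_1=2, p_1 = 2*7 + 1 = 15, q_1 = 2*1 + 0 = 2.
  i=2: a_2=2, p_2 = 2*15 + 7 = 37, q_2 = 2*2 + 1 = 5.
  i=3: a_3=6, p_3 = 6*37 + 15 = 237, q_3 = 6*5 + 2 = 32.
  i=4: a_4=11, p_4 = 11*237 + 37 = 2644, q_4 = 11*32 + 5 = 357.

7/1, 15/2, 37/5, 237/32, 2644/357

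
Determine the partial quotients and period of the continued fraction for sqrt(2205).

Write x_i = (sqrt(2205) + m_i)/d_i with (m_0, d_0) = (0, 1). a_0 = floor(sqrt(2205)) = 46, since 46^2 = 2116 <= 2205 < 2209 = 47^2.
Iterate m_{i+1} = d_i*a_i - m_i, d_{i+1} = (2205 - m_{i+1}^2)/d_i, a_{i+1} = floor((a_0 + m_{i+1})/d_{i+1}):
  m_1 = 1*46 - 0 = 46, d_1 = (2205 - 46^2)/1 = 89/1 = 89, a_1 = floor((46 + 46)/89) = 1.
  m_2 = 89*1 - 46 = 43, d_2 = (2205 - 43^2)/89 = 356/89 = 4, a_2 = floor((46 + 43)/4) = 22.
  m_3 = 4*22 - 43 = 45, d_3 = (2205 - 45^2)/4 = 180/4 = 45, a_3 = floor((46 + 45)/45) = 2.
  m_4 = 45*2 - 45 = 45, d_4 = (2205 - 45^2)/45 = 180/45 = 4, a_4 = floor((46 + 45)/4) = 22.
  m_5 = 4*22 - 45 = 43, d_5 = (2205 - 43^2)/4 = 356/4 = 89, a_5 = floor((46 + 43)/89) = 1.
  m_6 = 89*1 - 43 = 46, d_6 = (2205 - 46^2)/89 = 89/89 = 1, a_6 = floor((46 + 46)/1) = 92.
  m_7 = 1*92 - 46 = 46, d_7 = (2205 - 46^2)/1 = 89/1 = 89: (m_7, d_7) = (m_1, d_1) = (46, 89), so from here the quotients repeat a_1, ..., a_6; the period length is 6.
Hence the expansion of sqrt(2205) is a_0 = 46 followed by the repeating block 1, 22, 2, 22, 1, 92 (period 6).

[46; (1, 22, 2, 22, 1, 92)]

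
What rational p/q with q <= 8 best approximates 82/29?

Expand x = 82/29 as a continued fraction with the Euclidean algorithm:
  82 = 2*29 + 24, so a_0 = 2.
  29 = 1*24 + 5, so a_1 = 1.
  24 = 4*5 + 4, so a_2 = 4.
  5 = 1*4 + 1, so a_3 = 1.
  4 = 4*1 + 0, so a_4 = 4.
so x = [2; 1, 4, 1, 4].
Convergents (p_i = a_i*p_{i-1} + p_{i-2}, q_i = a_i*q_{i-1} + q_{i-2} with p_{-2}=0, p_{-1}=1, q_{-2}=1, q_{-1}=0), until the denominator exceeds 8:
  i=0: a_0=2, p_0 = 2*1 + 0 = 2, q_0 = 2*0 + 1 = 1.
  i=1: a_1=1, p_1 = 1*2 + 1 = 3, q_1 = 1*1 + 0 = 1.
  i=2: a_2=4, p_2 = 4*3 + 2 = 14, q_2 = 4*1 + 1 = 5.
  i=3: a_3=1, p_3 = 1*14 + 3 = 17, q_3 = 1*5 + 1 = 6.
  i=4: a_4=4, p_4 = 4*17 + 14 = 82, q_4 = 4*6 + 5 = 29.
q_4 = 29 > 8, so the last convergent with denominator <= 8 is p_3/q_3 = 17/6.
The closest fraction with denominator <= 8 is either p_3/q_3 or the intermediate fraction (k*p_3 + p_2)/(k*q_3 + q_2) with the largest k >= 1 whose denominator stays <= 8; these approach x as k grows, and every other convergent or intermediate fraction in range is farther away.
Largest k: floor((8 - q_2)/q_3) = floor((8 - 5)/6) = 0.
Since k = 0, no intermediate fraction beyond p_3/q_3 has denominator <= 8, so the convergent 17/6 is the closest (its error is |82*6 - 17*29|/(29*6) = 1/174).

17/6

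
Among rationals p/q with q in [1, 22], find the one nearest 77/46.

Expand x = 77/46 as a continued fraction with the Euclidean algorithm:
  77 = 1*46 + 31, so a_0 = 1.
  46 = 1*31 + 15, so a_1 = 1.
  31 = 2*15 + 1, so a_2 = 2.
  15 = 15*1 + 0, so a_3 = 15.
so x = [1; 1, 2, 15].
Convergents (p_i = a_i*p_{i-1} + p_{i-2}, q_i = a_i*q_{i-1} + q_{i-2} with p_{-2}=0, p_{-1}=1, q_{-2}=1, q_{-1}=0), until the denominator exceeds 22:
  i=0: a_0=1, p_0 = 1*1 + 0 = 1, q_0 = 1*0 + 1 = 1.
  i=1: a_1=1, p_1 = 1*1 + 1 = 2, q_1 = 1*1 + 0 = 1.
  i=2: a_2=2, p_2 = 2*2 + 1 = 5, q_2 = 2*1 + 1 = 3.
  i=3: a_3=15, p_3 = 15*5 + 2 = 77, q_3 = 15*3 + 1 = 46.
q_3 = 46 > 22, so the last convergent with denominator <= 22 is p_2/q_2 = 5/3.
The closest fraction with denominator <= 22 is either p_2/q_2 or the intermediate fraction (k*p_2 + p_1)/(k*q_2 + q_1) with the largest k >= 1 whose denominator stays <= 22; these approach x as k grows, and every other convergent or intermediate fraction in range is farther away.
Largest k: floor((22 - q_1)/q_2) = floor((22 - 1)/3) = 7.
That gives (7*5 + 2)/(7*3 + 1) = 37/22.
Compare the errors: |x - 5/3| = |77*3 - 5*46|/(46*3) = 1/138, and |x - 37/22| = |77*22 - 37*46|/(46*22) = 8/1012.
Cross-multiplying, 1*1012 = 1012 < 1104 = 8*138, so 1/138 is smaller: the convergent 5/3 is closer to x than 37/22.

5/3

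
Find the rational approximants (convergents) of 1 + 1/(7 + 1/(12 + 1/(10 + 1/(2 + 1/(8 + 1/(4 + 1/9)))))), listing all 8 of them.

Using the convergent recurrence p_i = a_i*p_{i-1} + p_{i-2}, q_i = a_i*q_{i-1} + q_{i-2} with p_{-2}=0, p_{-1}=1, q_{-2}=1, q_{-1}=0:
  i=0: a_0=1, p_0 = 1*1 + 0 = 1, q_0 = 1*0 + 1 = 1.
  i=1: a_1=7, p_1 = 7*1 + 1 = 8, q_1 = 7*1 + 0 = 7.
  i=2: a_2=12, p_2 = 12*8 + 1 = 97, q_2 = 12*7 + 1 = 85.
  i=3: a_3=10, p_3 = 10*97 + 8 = 978, q_3 = 10*85 + 7 = 857.
  i=4: a_4=2, p_4 = 2*978 + 97 = 2053, q_4 = 2*857 + 85 = 1799.
  i=5: a_5=8, p_5 = 8*2053 + 978 = 17402, q_5 = 8*1799 + 857 = 15249.
  i=6: a_6=4, p_6 = 4*17402 + 2053 = 71661, q_6 = 4*15249 + 1799 = 62795.
  i=7: a_7=9, p_7 = 9*71661 + 17402 = 662351, q_7 = 9*62795 + 15249 = 580404.

1/1, 8/7, 97/85, 978/857, 2053/1799, 17402/15249, 71661/62795, 662351/580404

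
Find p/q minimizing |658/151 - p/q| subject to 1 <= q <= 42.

Expand x = 658/151 as a continued fraction with the Euclidean algorithm:
  658 = 4*151 + 54, so a_0 = 4.
  151 = 2*54 + 43, so a_1 = 2.
  54 = 1*43 + 11, so a_2 = 1.
  43 = 3*11 + 10, so a_3 = 3.
  11 = 1*10 + 1, so a_4 = 1.
  10 = 10*1 + 0, so a_5 = 10.
so x = [4; 2, 1, 3, 1, 10].
Convergents (p_i = a_i*p_{i-1} + p_{i-2}, q_i = a_i*q_{i-1} + q_{i-2} with p_{-2}=0, p_{-1}=1, q_{-2}=1, q_{-1}=0), until the denominator exceeds 42:
  i=0: a_0=4, p_0 = 4*1 + 0 = 4, q_0 = 4*0 + 1 = 1.
  i=1: a_1=2, p_1 = 2*4 + 1 = 9, q_1 = 2*1 + 0 = 2.
  i=2: a_2=1, p_2 = 1*9 + 4 = 13, q_2 = 1*2 + 1 = 3.
  i=3: a_3=3, p_3 = 3*13 + 9 = 48, q_3 = 3*3 + 2 = 11.
  i=4: a_4=1, p_4 = 1*48 + 13 = 61, q_4 = 1*11 + 3 = 14.
  i=5: a_5=10, p_5 = 10*61 + 48 = 658, q_5 = 10*14 + 11 = 151.
q_5 = 151 > 42, so the last convergent with denominator <= 42 is p_4/q_4 = 61/14.
The closest fraction with denominator <= 42 is either p_4/q_4 or the intermediate fraction (k*p_4 + p_3)/(k*q_4 + q_3) with the largest k >= 1 whose denominator stays <= 42; these approach x as k grows, and every other convergent or intermediate fraction in range is farther away.
Largest k: floor((42 - q_3)/q_4) = floor((42 - 11)/14) = 2.
That gives (2*61 + 48)/(2*14 + 11) = 170/39.
Compare the errors: |x - 61/14| = |658*14 - 61*151|/(151*14) = 1/2114, and |x - 170/39| = |658*39 - 170*151|/(151*39) = 8/5889.
Cross-multiplying, 1*5889 = 5889 < 16912 = 8*2114, so 1/2114 is smaller: the convergent 61/14 is closer to x than 170/39.

61/14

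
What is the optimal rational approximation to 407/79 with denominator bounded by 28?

Expand x = 407/79 as a continued fraction with the Euclidean algorithm:
  407 = 5*79 + 12, so a_0 = 5.
  79 = 6*12 + 7, so a_1 = 6.
  12 = 1*7 + 5, so a_2 = 1.
  7 = 1*5 + 2, so a_3 = 1.
  5 = 2*2 + 1, so a_4 = 2.
  2 = 2*1 + 0, so a_5 = 2.
so x = [5; 6, 1, 1, 2, 2].
Convergents (p_i = a_i*p_{i-1} + p_{i-2}, q_i = a_i*q_{i-1} + q_{i-2} with p_{-2}=0, p_{-1}=1, q_{-2}=1, q_{-1}=0), until the denominator exceeds 28:
  i=0: a_0=5, p_0 = 5*1 + 0 = 5, q_0 = 5*0 + 1 = 1.
  i=1: a_1=6, p_1 = 6*5 + 1 = 31, q_1 = 6*1 + 0 = 6.
  i=2: a_2=1, p_2 = 1*31 + 5 = 36, q_2 = 1*6 + 1 = 7.
  i=3: a_3=1, p_3 = 1*36 + 31 = 67, q_3 = 1*7 + 6 = 13.
  i=4: a_4=2, p_4 = 2*67 + 36 = 170, q_4 = 2*13 + 7 = 33.
q_4 = 33 > 28, so the last convergent with denominator <= 28 is p_3/q_3 = 67/13.
The closest fraction with denominator <= 28 is either p_3/q_3 or the intermediate fraction (k*p_3 + p_2)/(k*q_3 + q_2) with the largest k >= 1 whose denominator stays <= 28; these approach x as k grows, and every other convergent or intermediate fraction in range is farther away.
Largest k: floor((28 - q_2)/q_3) = floor((28 - 7)/13) = 1.
That gives (1*67 + 36)/(1*13 + 7) = 103/20.
Compare the errors: |x - 67/13| = |407*13 - 67*79|/(79*13) = 2/1027, and |x - 103/20| = |407*20 - 103*79|/(79*20) = 3/1580.
Cross-multiplying, 3*1027 = 3081 < 3160 = 2*1580, so 3/1580 is smaller: the intermediate fraction 103/20 is closer to x than 67/13.

103/20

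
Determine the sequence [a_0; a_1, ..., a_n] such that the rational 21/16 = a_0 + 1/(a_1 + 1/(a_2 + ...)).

Run the Euclidean algorithm on 21 and 16; the successive quotients are the partial quotients a_0, a_1, ... (each step inverts the fractional part left over by the previous one):
  21 = 1*16 + 5, so a_0 = 1.
  16 = 3*5 + 1, so a_1 = 3.
  5 = 5*1 + 0, so a_2 = 5.
The remainder reaches 0 after 3 divisions, so the expansion has 3 partial quotients, read off in order.

[1; 3, 5]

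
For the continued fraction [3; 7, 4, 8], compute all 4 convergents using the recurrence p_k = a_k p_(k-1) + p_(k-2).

3/1, 22/7, 91/29, 750/239

Using the convergent recurrence p_i = a_i*p_{i-1} + p_{i-2}, q_i = a_i*q_{i-1} + q_{i-2} with p_{-2}=0, p_{-1}=1, q_{-2}=1, q_{-1}=0:
  i=0: a_0=3, p_0 = 3*1 + 0 = 3, q_0 = 3*0 + 1 = 1.
  i=1: a_1=7, p_1 = 7*3 + 1 = 22, q_1 = 7*1 + 0 = 7.
  i=2: a_2=4, p_2 = 4*22 + 3 = 91, q_2 = 4*7 + 1 = 29.
  i=3: a_3=8, p_3 = 8*91 + 22 = 750, q_3 = 8*29 + 7 = 239.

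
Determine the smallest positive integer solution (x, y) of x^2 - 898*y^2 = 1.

First expand sqrt(898) as a continued fraction. With x_i = (sqrt(898) + m_i)/d_i and (m_0, d_0) = (0, 1): a_0 = floor(sqrt(898)) = 29, since 29^2 = 841 <= 898 < 900 = 30^2.
Iterate m_{i+1} = d_i*a_i - m_i, d_{i+1} = (898 - m_{i+1}^2)/d_i, a_{i+1} = floor((a_0 + m_{i+1})/d_{i+1}):
  m_1 = 1*29 - 0 = 29, d_1 = (898 - 29^2)/1 = 57/1 = 57, a_1 = floor((29 + 29)/57) = 1.
  m_2 = 57*1 - 29 = 28, d_2 = (898 - 28^2)/57 = 114/57 = 2, a_2 = floor((29 + 28)/2) = 28.
  m_3 = 2*28 - 28 = 28, d_3 = (898 - 28^2)/2 = 114/2 = 57, a_3 = floor((29 + 28)/57) = 1.
  m_4 = 57*1 - 28 = 29, d_4 = (898 - 29^2)/57 = 57/57 = 1, a_4 = floor((29 + 29)/1) = 58.
  m_5 = 1*58 - 29 = 29, d_5 = (898 - 29^2)/1 = 57/1 = 57: (m_5, d_5) = (m_1, d_1) = (29, 57), so from here the quotients repeat a_1, ..., a_4; the period length is 4.
So sqrt(898) = [29; (1, 28, 1, 58)] with period length k = 4.
k is even, so the fundamental solution of x^2 - 898y^2 = 1 is (p_{k-1}, q_{k-1}) = (p_3, q_3); compute convergents through index 3.
Convergents (p_i = a_i*p_{i-1} + p_{i-2}, q_i = a_i*q_{i-1} + q_{i-2} with p_{-2}=0, p_{-1}=1, q_{-2}=1, q_{-1}=0):
  i=0: a_0=29, p_0 = 29*1 + 0 = 29, q_0 = 29*0 + 1 = 1.
  i=1: a_1=1, p_1 = 1*29 + 1 = 30, q_1 = 1*1 + 0 = 1.
  i=2: a_2=28, p_2 = 28*30 + 29 = 869, q_2 = 28*1 + 1 = 29.
  i=3: a_3=1, p_3 = 1*869 + 30 = 899, q_3 = 1*29 + 1 = 30.
Check: 899^2 - 898*30^2 = 808201 - 808200 = 1, so (x, y) = (899, 30) solves the equation, and by the theorem it is the least positive solution.

(x, y) = (899, 30)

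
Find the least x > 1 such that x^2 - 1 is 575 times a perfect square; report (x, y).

(x, y) = (24, 1)

First expand sqrt(575) as a continued fraction. With x_i = (sqrt(575) + m_i)/d_i and (m_0, d_0) = (0, 1): a_0 = floor(sqrt(575)) = 23, since 23^2 = 529 <= 575 < 576 = 24^2.
Iterate m_{i+1} = d_i*a_i - m_i, d_{i+1} = (575 - m_{i+1}^2)/d_i, a_{i+1} = floor((a_0 + m_{i+1})/d_{i+1}):
  m_1 = 1*23 - 0 = 23, d_1 = (575 - 23^2)/1 = 46/1 = 46, a_1 = floor((23 + 23)/46) = 1.
  m_2 = 46*1 - 23 = 23, d_2 = (575 - 23^2)/46 = 46/46 = 1, a_2 = floor((23 + 23)/1) = 46.
  m_3 = 1*46 - 23 = 23, d_3 = (575 - 23^2)/1 = 46/1 = 46: (m_3, d_3) = (m_1, d_1) = (23, 46), so from here the quotients repeat a_1, a_2; the period length is 2.
So sqrt(575) = [23; (1, 46)] with period length k = 2.
k is even, so the fundamental solution of x^2 - 575y^2 = 1 is (p_{k-1}, q_{k-1}) = (p_1, q_1); compute convergents through index 1.
Convergents (p_i = a_i*p_{i-1} + p_{i-2}, q_i = a_i*q_{i-1} + q_{i-2} with p_{-2}=0, p_{-1}=1, q_{-2}=1, q_{-1}=0):
  i=0: a_0=23, p_0 = 23*1 + 0 = 23, q_0 = 23*0 + 1 = 1.
  i=1: a_1=1, p_1 = 1*23 + 1 = 24, q_1 = 1*1 + 0 = 1.
Check: 24^2 - 575*1^2 = 576 - 575 = 1, so (x, y) = (24, 1) solves the equation, and by the theorem it is the least positive solution.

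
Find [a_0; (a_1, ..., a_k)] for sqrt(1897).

[43; (1, 1, 4, 12, 4, 1, 1, 86)]

Write x_i = (sqrt(1897) + m_i)/d_i with (m_0, d_0) = (0, 1). a_0 = floor(sqrt(1897)) = 43, since 43^2 = 1849 <= 1897 < 1936 = 44^2.
Iterate m_{i+1} = d_i*a_i - m_i, d_{i+1} = (1897 - m_{i+1}^2)/d_i, a_{i+1} = floor((a_0 + m_{i+1})/d_{i+1}):
  m_1 = 1*43 - 0 = 43, d_1 = (1897 - 43^2)/1 = 48/1 = 48, a_1 = floor((43 + 43)/48) = 1.
  m_2 = 48*1 - 43 = 5, d_2 = (1897 - 5^2)/48 = 1872/48 = 39, a_2 = floor((43 + 5)/39) = 1.
  m_3 = 39*1 - 5 = 34, d_3 = (1897 - 34^2)/39 = 741/39 = 19, a_3 = floor((43 + 34)/19) = 4.
  m_4 = 19*4 - 34 = 42, d_4 = (1897 - 42^2)/19 = 133/19 = 7, a_4 = floor((43 + 42)/7) = 12.
  m_5 = 7*12 - 42 = 42, d_5 = (1897 - 42^2)/7 = 133/7 = 19, a_5 = floor((43 + 42)/19) = 4.
  m_6 = 19*4 - 42 = 34, d_6 = (1897 - 34^2)/19 = 741/19 = 39, a_6 = floor((43 + 34)/39) = 1.
  m_7 = 39*1 - 34 = 5, d_7 = (1897 - 5^2)/39 = 1872/39 = 48, a_7 = floor((43 + 5)/48) = 1.
  m_8 = 48*1 - 5 = 43, d_8 = (1897 - 43^2)/48 = 48/48 = 1, a_8 = floor((43 + 43)/1) = 86.
  m_9 = 1*86 - 43 = 43, d_9 = (1897 - 43^2)/1 = 48/1 = 48: (m_9, d_9) = (m_1, d_1) = (43, 48), so from here the quotients repeat a_1, ..., a_8; the period length is 8.
Hence the expansion of sqrt(1897) is a_0 = 43 followed by the repeating block 1, 1, 4, 12, 4, 1, 1, 86 (period 8).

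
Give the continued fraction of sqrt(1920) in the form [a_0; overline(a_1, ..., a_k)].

Write x_i = (sqrt(1920) + m_i)/d_i with (m_0, d_0) = (0, 1). a_0 = floor(sqrt(1920)) = 43, since 43^2 = 1849 <= 1920 < 1936 = 44^2.
Iterate m_{i+1} = d_i*a_i - m_i, d_{i+1} = (1920 - m_{i+1}^2)/d_i, a_{i+1} = floor((a_0 + m_{i+1})/d_{i+1}):
  m_1 = 1*43 - 0 = 43, d_1 = (1920 - 43^2)/1 = 71/1 = 71, a_1 = floor((43 + 43)/71) = 1.
  m_2 = 71*1 - 43 = 28, d_2 = (1920 - 28^2)/71 = 1136/71 = 16, a_2 = floor((43 + 28)/16) = 4.
  m_3 = 16*4 - 28 = 36, d_3 = (1920 - 36^2)/16 = 624/16 = 39, a_3 = floor((43 + 36)/39) = 2.
  m_4 = 39*2 - 36 = 42, d_4 = (1920 - 42^2)/39 = 156/39 = 4, a_4 = floor((43 + 42)/4) = 21.
  m_5 = 4*21 - 42 = 42, d_5 = (1920 - 42^2)/4 = 156/4 = 39, a_5 = floor((43 + 42)/39) = 2.
  m_6 = 39*2 - 42 = 36, d_6 = (1920 - 36^2)/39 = 624/39 = 16, a_6 = floor((43 + 36)/16) = 4.
  m_7 = 16*4 - 36 = 28, d_7 = (1920 - 28^2)/16 = 1136/16 = 71, a_7 = floor((43 + 28)/71) = 1.
  m_8 = 71*1 - 28 = 43, d_8 = (1920 - 43^2)/71 = 71/71 = 1, a_8 = floor((43 + 43)/1) = 86.
  m_9 = 1*86 - 43 = 43, d_9 = (1920 - 43^2)/1 = 71/1 = 71: (m_9, d_9) = (m_1, d_1) = (43, 71), so from here the quotients repeat a_1, ..., a_8; the period length is 8.
Hence the expansion of sqrt(1920) is a_0 = 43 followed by the repeating block 1, 4, 2, 21, 2, 4, 1, 86 (period 8).

[43; overline(1, 4, 2, 21, 2, 4, 1, 86)]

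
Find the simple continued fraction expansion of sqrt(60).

[7; (1, 2, 1, 14)]

Write x_i = (sqrt(60) + m_i)/d_i with (m_0, d_0) = (0, 1). a_0 = floor(sqrt(60)) = 7, since 7^2 = 49 <= 60 < 64 = 8^2.
Iterate m_{i+1} = d_i*a_i - m_i, d_{i+1} = (60 - m_{i+1}^2)/d_i, a_{i+1} = floor((a_0 + m_{i+1})/d_{i+1}):
  m_1 = 1*7 - 0 = 7, d_1 = (60 - 7^2)/1 = 11/1 = 11, a_1 = floor((7 + 7)/11) = 1.
  m_2 = 11*1 - 7 = 4, d_2 = (60 - 4^2)/11 = 44/11 = 4, a_2 = floor((7 + 4)/4) = 2.
  m_3 = 4*2 - 4 = 4, d_3 = (60 - 4^2)/4 = 44/4 = 11, a_3 = floor((7 + 4)/11) = 1.
  m_4 = 11*1 - 4 = 7, d_4 = (60 - 7^2)/11 = 11/11 = 1, a_4 = floor((7 + 7)/1) = 14.
  m_5 = 1*14 - 7 = 7, d_5 = (60 - 7^2)/1 = 11/1 = 11: (m_5, d_5) = (m_1, d_1) = (7, 11), so from here the quotients repeat a_1, ..., a_4; the period length is 4.
Hence the expansion of sqrt(60) is a_0 = 7 followed by the repeating block 1, 2, 1, 14 (period 4).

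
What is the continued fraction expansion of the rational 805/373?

Run the Euclidean algorithm on 805 and 373; the successive quotients are the partial quotients a_0, a_1, ... (each step inverts the fractional part left over by the previous one):
  805 = 2*373 + 59, so a_0 = 2.
  373 = 6*59 + 19, so a_1 = 6.
  59 = 3*19 + 2, so a_2 = 3.
  19 = 9*2 + 1, so a_3 = 9.
  2 = 2*1 + 0, so a_4 = 2.
The remainder reaches 0 after 5 divisions, so the expansion has 5 partial quotients, read off in order.

[2; 6, 3, 9, 2]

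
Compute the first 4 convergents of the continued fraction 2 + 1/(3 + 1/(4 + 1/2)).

2/1, 7/3, 30/13, 67/29

Using the convergent recurrence p_i = a_i*p_{i-1} + p_{i-2}, q_i = a_i*q_{i-1} + q_{i-2} with p_{-2}=0, p_{-1}=1, q_{-2}=1, q_{-1}=0:
  i=0: a_0=2, p_0 = 2*1 + 0 = 2, q_0 = 2*0 + 1 = 1.
  i=1: a_1=3, p_1 = 3*2 + 1 = 7, q_1 = 3*1 + 0 = 3.
  i=2: a_2=4, p_2 = 4*7 + 2 = 30, q_2 = 4*3 + 1 = 13.
  i=3: a_3=2, p_3 = 2*30 + 7 = 67, q_3 = 2*13 + 3 = 29.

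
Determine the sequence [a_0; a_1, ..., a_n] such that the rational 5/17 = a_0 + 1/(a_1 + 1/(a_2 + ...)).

[0; 3, 2, 2]

Run the Euclidean algorithm on 5 and 17; the successive quotients are the partial quotients a_0, a_1, ... (each step inverts the fractional part left over by the previous one):
  5 = 0*17 + 5, so a_0 = 0.
  17 = 3*5 + 2, so a_1 = 3.
  5 = 2*2 + 1, so a_2 = 2.
  2 = 2*1 + 0, so a_3 = 2.
The remainder reaches 0 after 4 divisions, so the expansion has 4 partial quotients, read off in order.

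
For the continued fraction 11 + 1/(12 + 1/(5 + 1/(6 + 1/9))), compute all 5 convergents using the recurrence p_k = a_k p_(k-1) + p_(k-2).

Using the convergent recurrence p_i = a_i*p_{i-1} + p_{i-2}, q_i = a_i*q_{i-1} + q_{i-2} with p_{-2}=0, p_{-1}=1, q_{-2}=1, q_{-1}=0:
  i=0: a_0=11, p_0 = 11*1 + 0 = 11, q_0 = 11*0 + 1 = 1.
  i=1: a_1=12, p_1 = 12*11 + 1 = 133, q_1 = 12*1 + 0 = 12.
  i=2: a_2=5, p_2 = 5*133 + 11 = 676, q_2 = 5*12 + 1 = 61.
  i=3: a_3=6, p_3 = 6*676 + 133 = 4189, q_3 = 6*61 + 12 = 378.
  i=4: a_4=9, p_4 = 9*4189 + 676 = 38377, q_4 = 9*378 + 61 = 3463.

11/1, 133/12, 676/61, 4189/378, 38377/3463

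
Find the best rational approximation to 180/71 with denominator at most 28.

Expand x = 180/71 as a continued fraction with the Euclidean algorithm:
  180 = 2*71 + 38, so a_0 = 2.
  71 = 1*38 + 33, so a_1 = 1.
  38 = 1*33 + 5, so a_2 = 1.
  33 = 6*5 + 3, so a_3 = 6.
  5 = 1*3 + 2, so a_4 = 1.
  3 = 1*2 + 1, so a_5 = 1.
  2 = 2*1 + 0, so a_6 = 2.
so x = [2; 1, 1, 6, 1, 1, 2].
Convergents (p_i = a_i*p_{i-1} + p_{i-2}, q_i = a_i*q_{i-1} + q_{i-2} with p_{-2}=0, p_{-1}=1, q_{-2}=1, q_{-1}=0), until the denominator exceeds 28:
  i=0: a_0=2, p_0 = 2*1 + 0 = 2, q_0 = 2*0 + 1 = 1.
  i=1: a_1=1, p_1 = 1*2 + 1 = 3, q_1 = 1*1 + 0 = 1.
  i=2: a_2=1, p_2 = 1*3 + 2 = 5, q_2 = 1*1 + 1 = 2.
  i=3: a_3=6, p_3 = 6*5 + 3 = 33, q_3 = 6*2 + 1 = 13.
  i=4: a_4=1, p_4 = 1*33 + 5 = 38, q_4 = 1*13 + 2 = 15.
  i=5: a_5=1, p_5 = 1*38 + 33 = 71, q_5 = 1*15 + 13 = 28.
  i=6: a_6=2, p_6 = 2*71 + 38 = 180, q_6 = 2*28 + 15 = 71.
q_6 = 71 > 28, so the last convergent with denominator <= 28 is p_5/q_5 = 71/28.
The closest fraction with denominator <= 28 is either p_5/q_5 or the intermediate fraction (k*p_5 + p_4)/(k*q_5 + q_4) with the largest k >= 1 whose denominator stays <= 28; these approach x as k grows, and every other convergent or intermediate fraction in range is farther away.
Largest k: floor((28 - q_4)/q_5) = floor((28 - 15)/28) = 0.
Since k = 0, no intermediate fraction beyond p_5/q_5 has denominator <= 28, so the convergent 71/28 is the closest (its error is |180*28 - 71*71|/(71*28) = 1/1988).

71/28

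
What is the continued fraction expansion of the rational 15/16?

Run the Euclidean algorithm on 15 and 16; the successive quotients are the partial quotients a_0, a_1, ... (each step inverts the fractional part left over by the previous one):
  15 = 0*16 + 15, so a_0 = 0.
  16 = 1*15 + 1, so a_1 = 1.
  15 = 15*1 + 0, so a_2 = 15.
The remainder reaches 0 after 3 divisions, so the expansion has 3 partial quotients, read off in order.

[0; 1, 15]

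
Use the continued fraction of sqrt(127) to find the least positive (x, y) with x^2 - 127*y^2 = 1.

(x, y) = (4730624, 419775)

First expand sqrt(127) as a continued fraction. With x_i = (sqrt(127) + m_i)/d_i and (m_0, d_0) = (0, 1): a_0 = floor(sqrt(127)) = 11, since 11^2 = 121 <= 127 < 144 = 12^2.
Iterate m_{i+1} = d_i*a_i - m_i, d_{i+1} = (127 - m_{i+1}^2)/d_i, a_{i+1} = floor((a_0 + m_{i+1})/d_{i+1}):
  m_1 = 1*11 - 0 = 11, d_1 = (127 - 11^2)/1 = 6/1 = 6, a_1 = floor((11 + 11)/6) = 3.
  m_2 = 6*3 - 11 = 7, d_2 = (127 - 7^2)/6 = 78/6 = 13, a_2 = floor((11 + 7)/13) = 1.
  m_3 = 13*1 - 7 = 6, d_3 = (127 - 6^2)/13 = 91/13 = 7, a_3 = floor((11 + 6)/7) = 2.
  m_4 = 7*2 - 6 = 8, d_4 = (127 - 8^2)/7 = 63/7 = 9, a_4 = floor((11 + 8)/9) = 2.
  m_5 = 9*2 - 8 = 10, d_5 = (127 - 10^2)/9 = 27/9 = 3, a_5 = floor((11 + 10)/3) = 7.
  m_6 = 3*7 - 10 = 11, d_6 = (127 - 11^2)/3 = 6/3 = 2, a_6 = floor((11 + 11)/2) = 11.
  m_7 = 2*11 - 11 = 11, d_7 = (127 - 11^2)/2 = 6/2 = 3, a_7 = floor((11 + 11)/3) = 7.
  m_8 = 3*7 - 11 = 10, d_8 = (127 - 10^2)/3 = 27/3 = 9, a_8 = floor((11 + 10)/9) = 2.
  m_9 = 9*2 - 10 = 8, d_9 = (127 - 8^2)/9 = 63/9 = 7, a_9 = floor((11 + 8)/7) = 2.
  m_10 = 7*2 - 8 = 6, d_10 = (127 - 6^2)/7 = 91/7 = 13, a_10 = floor((11 + 6)/13) = 1.
  m_11 = 13*1 - 6 = 7, d_11 = (127 - 7^2)/13 = 78/13 = 6, a_11 = floor((11 + 7)/6) = 3.
  m_12 = 6*3 - 7 = 11, d_12 = (127 - 11^2)/6 = 6/6 = 1, a_12 = floor((11 + 11)/1) = 22.
  m_13 = 1*22 - 11 = 11, d_13 = (127 - 11^2)/1 = 6/1 = 6: (m_13, d_13) = (m_1, d_1) = (11, 6), so from here the quotients repeat a_1, ..., a_12; the period length is 12.
So sqrt(127) = [11; (3, 1, 2, 2, 7, 11, 7, 2, 2, 1, 3, 22)] with period length k = 12.
k is even, so the fundamental solution of x^2 - 127y^2 = 1 is (p_{k-1}, q_{k-1}) = (p_11, q_11); compute convergents through index 11.
Convergents (p_i = a_i*p_{i-1} + p_{i-2}, q_i = a_i*q_{i-1} + q_{i-2} with p_{-2}=0, p_{-1}=1, q_{-2}=1, q_{-1}=0):
  i=0: a_0=11, p_0 = 11*1 + 0 = 11, q_0 = 11*0 + 1 = 1.
  i=1: a_1=3, p_1 = 3*11 + 1 = 34, q_1 = 3*1 + 0 = 3.
  i=2: a_2=1, p_2 = 1*34 + 11 = 45, q_2 = 1*3 + 1 = 4.
  i=3: a_3=2, p_3 = 2*45 + 34 = 124, q_3 = 2*4 + 3 = 11.
  i=4: a_4=2, p_4 = 2*124 + 45 = 293, q_4 = 2*11 + 4 = 26.
  i=5: a_5=7, p_5 = 7*293 + 124 = 2175, q_5 = 7*26 + 11 = 193.
  i=6: a_6=11, p_6 = 11*2175 + 293 = 24218, q_6 = 11*193 + 26 = 2149.
  i=7: a_7=7, p_7 = 7*24218 + 2175 = 171701, q_7 = 7*2149 + 193 = 15236.
  i=8: a_8=2, p_8 = 2*171701 + 24218 = 367620, q_8 = 2*15236 + 2149 = 32621.
  i=9: a_9=2, p_9 = 2*367620 + 171701 = 906941, q_9 = 2*32621 + 15236 = 80478.
  i=10: a_10=1, p_10 = 1*906941 + 367620 = 1274561, q_10 = 1*80478 + 32621 = 113099.
  i=11: a_11=3, p_11 = 3*1274561 + 906941 = 4730624, q_11 = 3*113099 + 80478 = 419775.
Check: 4730624^2 - 127*419775^2 = 22378803429376 - 22378803429375 = 1, so (x, y) = (4730624, 419775) solves the equation, and by the theorem it is the least positive solution.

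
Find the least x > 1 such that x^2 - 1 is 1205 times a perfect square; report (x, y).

(x, y) = (7174089, 206668)

First expand sqrt(1205) as a continued fraction. With x_i = (sqrt(1205) + m_i)/d_i and (m_0, d_0) = (0, 1): a_0 = floor(sqrt(1205)) = 34, since 34^2 = 1156 <= 1205 < 1225 = 35^2.
Iterate m_{i+1} = d_i*a_i - m_i, d_{i+1} = (1205 - m_{i+1}^2)/d_i, a_{i+1} = floor((a_0 + m_{i+1})/d_{i+1}):
  m_1 = 1*34 - 0 = 34, d_1 = (1205 - 34^2)/1 = 49/1 = 49, a_1 = floor((34 + 34)/49) = 1.
  m_2 = 49*1 - 34 = 15, d_2 = (1205 - 15^2)/49 = 980/49 = 20, a_2 = floor((34 + 15)/20) = 2.
  m_3 = 20*2 - 15 = 25, d_3 = (1205 - 25^2)/20 = 580/20 = 29, a_3 = floor((34 + 25)/29) = 2.
  m_4 = 29*2 - 25 = 33, d_4 = (1205 - 33^2)/29 = 116/29 = 4, a_4 = floor((34 + 33)/4) = 16.
  m_5 = 4*16 - 33 = 31, d_5 = (1205 - 31^2)/4 = 244/4 = 61, a_5 = floor((34 + 31)/61) = 1.
  m_6 = 61*1 - 31 = 30, d_6 = (1205 - 30^2)/61 = 305/61 = 5, a_6 = floor((34 + 30)/5) = 12.
  m_7 = 5*12 - 30 = 30, d_7 = (1205 - 30^2)/5 = 305/5 = 61, a_7 = floor((34 + 30)/61) = 1.
  m_8 = 61*1 - 30 = 31, d_8 = (1205 - 31^2)/61 = 244/61 = 4, a_8 = floor((34 + 31)/4) = 16.
  m_9 = 4*16 - 31 = 33, d_9 = (1205 - 33^2)/4 = 116/4 = 29, a_9 = floor((34 + 33)/29) = 2.
  m_10 = 29*2 - 33 = 25, d_10 = (1205 - 25^2)/29 = 580/29 = 20, a_10 = floor((34 + 25)/20) = 2.
  m_11 = 20*2 - 25 = 15, d_11 = (1205 - 15^2)/20 = 980/20 = 49, a_11 = floor((34 + 15)/49) = 1.
  m_12 = 49*1 - 15 = 34, d_12 = (1205 - 34^2)/49 = 49/49 = 1, a_12 = floor((34 + 34)/1) = 68.
  m_13 = 1*68 - 34 = 34, d_13 = (1205 - 34^2)/1 = 49/1 = 49: (m_13, d_13) = (m_1, d_1) = (34, 49), so from here the quotients repeat a_1, ..., a_12; the period length is 12.
So sqrt(1205) = [34; (1, 2, 2, 16, 1, 12, 1, 16, 2, 2, 1, 68)] with period length k = 12.
k is even, so the fundamental solution of x^2 - 1205y^2 = 1 is (p_{k-1}, q_{k-1}) = (p_11, q_11); compute convergents through index 11.
Convergents (p_i = a_i*p_{i-1} + p_{i-2}, q_i = a_i*q_{i-1} + q_{i-2} with p_{-2}=0, p_{-1}=1, q_{-2}=1, q_{-1}=0):
  i=0: a_0=34, p_0 = 34*1 + 0 = 34, q_0 = 34*0 + 1 = 1.
  i=1: a_1=1, p_1 = 1*34 + 1 = 35, q_1 = 1*1 + 0 = 1.
  i=2: a_2=2, p_2 = 2*35 + 34 = 104, q_2 = 2*1 + 1 = 3.
  i=3: a_3=2, p_3 = 2*104 + 35 = 243, q_3 = 2*3 + 1 = 7.
  i=4: a_4=16, p_4 = 16*243 + 104 = 3992, q_4 = 16*7 + 3 = 115.
  i=5: a_5=1, p_5 = 1*3992 + 243 = 4235, q_5 = 1*115 + 7 = 122.
  i=6: a_6=12, p_6 = 12*4235 + 3992 = 54812, q_6 = 12*122 + 115 = 1579.
  i=7: a_7=1, p_7 = 1*54812 + 4235 = 59047, q_7 = 1*1579 + 122 = 1701.
  i=8: a_8=16, p_8 = 16*59047 + 54812 = 999564, q_8 = 16*1701 + 1579 = 28795.
  i=9: a_9=2, p_9 = 2*999564 + 59047 = 2058175, q_9 = 2*28795 + 1701 = 59291.
  i=10: a_10=2, p_10 = 2*2058175 + 999564 = 5115914, q_10 = 2*59291 + 28795 = 147377.
  i=11: a_11=1, p_11 = 1*5115914 + 2058175 = 7174089, q_11 = 1*147377 + 59291 = 206668.
Check: 7174089^2 - 1205*206668^2 = 51467552979921 - 51467552979920 = 1, so (x, y) = (7174089, 206668) solves the equation, and by the theorem it is the least positive solution.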